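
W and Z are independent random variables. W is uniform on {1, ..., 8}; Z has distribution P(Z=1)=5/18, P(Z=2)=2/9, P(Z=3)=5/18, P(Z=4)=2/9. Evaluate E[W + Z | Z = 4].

17/2

P(Z = 4) = 2/9.
Summing (W+Z)·P(x,y) over outcomes with Z = 4 gives 17/9.
E[W + Z | Z = 4] = (17/9) / (2/9) = 17/2.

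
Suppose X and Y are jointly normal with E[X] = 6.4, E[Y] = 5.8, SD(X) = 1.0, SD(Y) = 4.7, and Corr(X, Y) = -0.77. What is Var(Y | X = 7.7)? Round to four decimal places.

Var(Y | X=x) = (1 − ρ²)·σ_Y².
Var(Y | X=7.7) = (4.7)²·(1 − (-0.77)²) = 22.09·0.4071 = 8.9928.

8.9928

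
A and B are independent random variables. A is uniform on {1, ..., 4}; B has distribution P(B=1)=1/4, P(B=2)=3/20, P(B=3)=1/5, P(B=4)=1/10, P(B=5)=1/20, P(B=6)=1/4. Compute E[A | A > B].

82/25

P(A > B) = 5/16.
Summing A·P(x,y) over outcomes with A > B gives 41/40.
E[A | A > B] = (41/40) / (5/16) = 82/25.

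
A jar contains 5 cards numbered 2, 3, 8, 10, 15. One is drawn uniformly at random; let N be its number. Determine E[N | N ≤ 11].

P(N ≤ 11) = 4/5.
Σ over the event: 2·1/5 + 3·1/5 + 8·1/5 + 10·1/5 = 23/5.
E[N | N ≤ 11] = (23/5) / (4/5) = 23/4.

23/4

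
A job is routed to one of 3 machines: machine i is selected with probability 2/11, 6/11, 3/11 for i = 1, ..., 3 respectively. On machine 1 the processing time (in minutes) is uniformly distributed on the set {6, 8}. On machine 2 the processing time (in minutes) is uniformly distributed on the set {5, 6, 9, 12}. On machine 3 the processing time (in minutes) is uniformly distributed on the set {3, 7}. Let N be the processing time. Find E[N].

7

E[N | machine 1] = (6+8)/2 = 7.
E[N | machine 2] = (5+6+9+12)/4 = 8.
E[N | machine 3] = (3+7)/2 = 5.
E[N] = (2/11)·(7) + (6/11)·(8) + (3/11)·(5) = 7.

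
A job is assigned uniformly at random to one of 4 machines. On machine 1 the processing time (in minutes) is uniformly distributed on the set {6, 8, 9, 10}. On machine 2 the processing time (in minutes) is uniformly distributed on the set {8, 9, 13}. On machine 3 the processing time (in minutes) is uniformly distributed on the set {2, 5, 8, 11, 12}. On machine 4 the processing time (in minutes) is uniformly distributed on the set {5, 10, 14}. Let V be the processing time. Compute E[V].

E[V | machine 1] = (6+8+9+10)/4 = 33/4.
E[V | machine 2] = (8+9+13)/3 = 10.
E[V | machine 3] = (2+5+8+11+12)/5 = 38/5.
E[V | machine 4] = (5+10+14)/3 = 29/3.
By the law of total expectation,
E[V] = (1/4)·(33/4) + (1/4)·(10) + (1/4)·(38/5) + (1/4)·(29/3) = 2131/240.

2131/240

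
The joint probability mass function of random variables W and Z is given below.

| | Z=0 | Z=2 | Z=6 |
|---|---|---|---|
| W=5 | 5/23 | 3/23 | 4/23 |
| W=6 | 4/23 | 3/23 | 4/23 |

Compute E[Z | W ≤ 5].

5/2

P(W ≤ 5) = 12/23.
Summing Z·P(W=x,Z=y) over the conditioning event gives 30/23.
E[Z | W ≤ 5] = (30/23) / (12/23) = 5/2.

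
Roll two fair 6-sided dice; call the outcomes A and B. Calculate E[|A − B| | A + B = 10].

Outcomes with A + B = 10: (4,6), (5,5), (6,4), each with probability 1/36.
E[|A − B| | A + B = 10] = (2 + 0 + 2) / 3 = 4/3.

4/3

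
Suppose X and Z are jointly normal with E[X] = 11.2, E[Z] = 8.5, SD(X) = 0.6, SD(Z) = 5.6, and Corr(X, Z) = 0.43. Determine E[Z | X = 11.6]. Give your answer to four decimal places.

10.1053

E[Z | X=x] = μ_Z + ρ(σ_Z/σ_X)(x − μ_X) for jointly normal variables.
E[Z | X=11.6] = 8.5 + (0.43)·(5.6/0.6)·(11.6 − (11.2)) = 8.5 + (4.0133)·(0.4) = 10.1053.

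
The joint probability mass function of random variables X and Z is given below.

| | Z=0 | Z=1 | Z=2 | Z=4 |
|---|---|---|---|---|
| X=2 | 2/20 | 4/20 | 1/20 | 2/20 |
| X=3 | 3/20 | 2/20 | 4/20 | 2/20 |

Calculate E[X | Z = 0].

13/5

P(Z = 0) = 1/4.
Σ X·P over the event = 2·(2/20) + 3·(3/20) = 13/20.
E[X | Z = 0] = (13/20) / (1/4) = 13/5.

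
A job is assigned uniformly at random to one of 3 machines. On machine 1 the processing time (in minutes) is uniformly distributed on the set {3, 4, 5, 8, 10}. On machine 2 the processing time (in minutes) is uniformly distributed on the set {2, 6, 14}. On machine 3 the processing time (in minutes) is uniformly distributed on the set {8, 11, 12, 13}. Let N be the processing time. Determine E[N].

E[N | machine 1] = (3+4+5+8+10)/5 = 6.
E[N | machine 2] = (2+6+14)/3 = 22/3.
E[N | machine 3] = (8+11+12+13)/4 = 11.
E[N] = (1/3)·(6) + (1/3)·(22/3) + (1/3)·(11) = 73/9.

73/9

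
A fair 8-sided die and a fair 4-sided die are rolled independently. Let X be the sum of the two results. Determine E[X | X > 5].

92/11

P(X > 5) = 11/16.
Σ over the event: 6·1/8 + 7·1/8 + 8·1/8 + 9·1/8 + 10·3/32 + 11·1/16 + 12·1/32 = 23/4.
E[X | X > 5] = (23/4) / (11/16) = 92/11.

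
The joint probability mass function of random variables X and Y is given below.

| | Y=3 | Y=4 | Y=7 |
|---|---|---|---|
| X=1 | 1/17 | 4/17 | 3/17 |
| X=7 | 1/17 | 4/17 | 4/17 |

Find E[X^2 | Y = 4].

P(Y = 4) = 8/17.
Σ X^2·P over the event = 1·(4/17) + 49·(4/17) = 200/17.
E[X^2 | Y = 4] = (200/17) / (8/17) = 25.

25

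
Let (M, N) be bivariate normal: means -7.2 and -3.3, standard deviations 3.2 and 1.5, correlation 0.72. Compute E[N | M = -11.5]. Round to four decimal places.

For a bivariate normal, E[N | M=x] = μ_N + ρ·(σ_N/σ_M)·(x − μ_M).
E[N | M=-11.5] = -3.3 + (0.72)·(1.5/3.2)·(-11.5 − (-7.2)) = -3.3 + (0.3375)·(-4.3) = -4.7513.

-4.7513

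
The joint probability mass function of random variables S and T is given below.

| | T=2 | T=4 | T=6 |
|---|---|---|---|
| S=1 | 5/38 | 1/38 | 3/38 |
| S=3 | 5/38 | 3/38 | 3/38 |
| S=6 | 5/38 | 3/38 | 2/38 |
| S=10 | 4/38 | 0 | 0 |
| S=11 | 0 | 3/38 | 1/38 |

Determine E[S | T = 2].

P(T = 2) = 1/2.
Σ S·P over the event = 1·(5/38) + 3·(5/38) + 6·(5/38) + 10·(4/38) = 45/19.
E[S | T = 2] = (45/19) / (1/2) = 90/19.

90/19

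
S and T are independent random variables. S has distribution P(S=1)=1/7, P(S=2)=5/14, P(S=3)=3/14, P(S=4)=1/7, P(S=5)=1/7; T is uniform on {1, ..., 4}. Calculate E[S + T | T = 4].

P(T = 4) = 1/4.
Summing (S+T)·P(x,y) over outcomes with T = 4 gives 95/56.
E[S + T | T = 4] = (95/56) / (1/4) = 95/14.

95/14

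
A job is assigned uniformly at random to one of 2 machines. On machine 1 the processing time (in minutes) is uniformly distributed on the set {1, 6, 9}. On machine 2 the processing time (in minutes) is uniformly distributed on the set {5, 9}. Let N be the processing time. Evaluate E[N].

37/6

E[N | machine 1] = (1+6+9)/3 = 16/3.
E[N | machine 2] = (5+9)/2 = 7.
E[N] = (1/2)·(16/3) + (1/2)·(7) = 37/6.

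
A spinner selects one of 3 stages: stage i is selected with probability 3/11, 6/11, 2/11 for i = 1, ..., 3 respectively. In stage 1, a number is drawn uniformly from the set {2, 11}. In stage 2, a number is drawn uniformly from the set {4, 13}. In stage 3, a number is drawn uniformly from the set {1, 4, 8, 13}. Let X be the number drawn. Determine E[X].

167/22

E[X | stage 1] = (2+11)/2 = 13/2.
E[X | stage 2] = (4+13)/2 = 17/2.
E[X | stage 3] = (1+4+8+13)/4 = 13/2.
E[X] = (3/11)·(13/2) + (6/11)·(17/2) + (2/11)·(13/2) = 167/22.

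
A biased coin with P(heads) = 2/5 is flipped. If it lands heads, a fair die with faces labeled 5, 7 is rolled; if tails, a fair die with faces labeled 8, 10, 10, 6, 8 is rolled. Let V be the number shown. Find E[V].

E[V | heads] = (5+7)/2 = 6.
E[V | tails] = (8+10+10+6+8)/5 = 42/5.
E[V] = (2/5)·(6) + (3/5)·(42/5) = 186/25.

186/25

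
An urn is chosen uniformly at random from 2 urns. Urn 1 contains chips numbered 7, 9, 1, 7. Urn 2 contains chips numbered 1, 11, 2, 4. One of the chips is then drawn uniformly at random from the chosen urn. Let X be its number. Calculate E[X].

E[X | urn 1] = (7+9+1+7)/4 = 6.
E[X | urn 2] = (1+11+2+4)/4 = 9/2.
E[X] = (1/2)·(6) + (1/2)·(9/2) = 21/4.

21/4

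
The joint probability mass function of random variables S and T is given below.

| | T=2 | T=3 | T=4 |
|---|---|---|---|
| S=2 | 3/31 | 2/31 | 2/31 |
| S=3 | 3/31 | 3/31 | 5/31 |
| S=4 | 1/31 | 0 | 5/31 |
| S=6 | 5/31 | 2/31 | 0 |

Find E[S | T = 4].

P(T = 4) = 12/31.
Σ S·P over the event = 2·(2/31) + 3·(5/31) + 4·(5/31) = 39/31.
E[S | T = 4] = (39/31) / (12/31) = 13/4.

13/4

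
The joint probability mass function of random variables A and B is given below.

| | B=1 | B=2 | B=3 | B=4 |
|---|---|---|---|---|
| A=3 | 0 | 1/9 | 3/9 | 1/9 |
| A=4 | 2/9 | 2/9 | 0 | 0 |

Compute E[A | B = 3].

3

P(B = 3) = 1/3.
Σ A·P over the event = 3·(3/9) = 1.
E[A | B = 3] = (1) / (1/3) = 3.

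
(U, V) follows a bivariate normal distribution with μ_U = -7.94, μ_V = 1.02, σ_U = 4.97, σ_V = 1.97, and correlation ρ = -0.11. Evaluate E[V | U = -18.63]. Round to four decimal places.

E[V | U=x] = μ_V + ρ(σ_V/σ_U)(x − μ_U) for jointly normal variables.
E[V | U=-18.63] = 1.02 + (-0.11)·(1.97/4.97)·(-18.63 − (-7.94)) = 1.02 + (-0.043602)·(-10.69) = 1.4861.

1.4861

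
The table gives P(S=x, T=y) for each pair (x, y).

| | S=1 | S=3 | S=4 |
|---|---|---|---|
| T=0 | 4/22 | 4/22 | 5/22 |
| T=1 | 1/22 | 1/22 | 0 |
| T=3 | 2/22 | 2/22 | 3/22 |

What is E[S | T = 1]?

P(T = 1) = 1/11.
Summing S·P(S=x,T=y) over the conditioning event gives 2/11.
E[S | T = 1] = (2/11) / (1/11) = 2.

2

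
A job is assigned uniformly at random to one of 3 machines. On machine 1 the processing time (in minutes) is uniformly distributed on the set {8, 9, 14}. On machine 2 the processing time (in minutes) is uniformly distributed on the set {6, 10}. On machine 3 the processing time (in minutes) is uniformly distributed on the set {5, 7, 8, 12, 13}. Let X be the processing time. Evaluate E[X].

E[X | machine 1] = (8+9+14)/3 = 31/3.
E[X | machine 2] = (6+10)/2 = 8.
E[X | machine 3] = (5+7+8+12+13)/5 = 9.
E[X] = (1/3)·(31/3) + (1/3)·(8) + (1/3)·(9) = 82/9.

82/9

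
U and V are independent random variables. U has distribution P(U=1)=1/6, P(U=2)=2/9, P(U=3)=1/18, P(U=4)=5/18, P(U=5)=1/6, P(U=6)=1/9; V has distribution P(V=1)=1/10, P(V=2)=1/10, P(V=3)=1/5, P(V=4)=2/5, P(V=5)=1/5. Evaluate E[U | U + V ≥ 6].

P(U + V ≥ 6) = 133/180.
Summing U·P(x,y) over outcomes with U + V ≥ 6 gives 44/15.
E[U | U + V ≥ 6] = (44/15) / (133/180) = 528/133.

528/133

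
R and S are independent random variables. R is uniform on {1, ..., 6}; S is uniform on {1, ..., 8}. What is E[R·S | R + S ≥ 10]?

91/3

P(R + S ≥ 10) = 5/16.
Summing RS·P(x,y) over outcomes with R + S ≥ 10 gives 455/48.
E[R·S | R + S ≥ 10] = (455/48) / (5/16) = 91/3.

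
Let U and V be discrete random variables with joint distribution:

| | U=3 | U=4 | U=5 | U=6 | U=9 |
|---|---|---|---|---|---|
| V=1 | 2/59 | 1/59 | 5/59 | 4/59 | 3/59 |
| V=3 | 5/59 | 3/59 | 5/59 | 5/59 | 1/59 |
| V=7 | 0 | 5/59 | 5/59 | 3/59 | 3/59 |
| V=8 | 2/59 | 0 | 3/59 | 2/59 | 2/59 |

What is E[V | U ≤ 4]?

P(U ≤ 4) = 18/59.
Σ V·P over the event = 1·(2/59) + 3·(5/59) + 8·(2/59) + 1·(1/59) + 3·(3/59) + 7·(5/59) = 78/59.
E[V | U ≤ 4] = (78/59) / (18/59) = 13/3.

13/3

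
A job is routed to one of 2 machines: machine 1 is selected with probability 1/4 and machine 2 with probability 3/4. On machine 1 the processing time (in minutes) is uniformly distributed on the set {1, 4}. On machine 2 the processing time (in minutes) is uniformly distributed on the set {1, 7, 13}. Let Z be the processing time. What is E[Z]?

E[Z | machine 1] = (1+4)/2 = 5/2.
E[Z | machine 2] = (1+7+13)/3 = 7.
E[Z] = (1/4)·(5/2) + (3/4)·(7) = 47/8.

47/8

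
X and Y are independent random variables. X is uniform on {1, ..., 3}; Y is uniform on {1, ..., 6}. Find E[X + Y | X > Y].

Outcomes with X > Y: (2,1), (3,1), (3,2), each with probability 1/18.
E[X + Y | X > Y] = (3 + 4 + 5) / 3 = 4.

4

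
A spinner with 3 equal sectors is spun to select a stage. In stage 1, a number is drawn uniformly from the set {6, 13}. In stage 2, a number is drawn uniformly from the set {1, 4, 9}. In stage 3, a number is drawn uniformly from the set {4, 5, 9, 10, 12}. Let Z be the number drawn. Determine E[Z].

E[Z | stage 1] = (6+13)/2 = 19/2.
E[Z | stage 2] = (1+4+9)/3 = 14/3.
E[Z | stage 3] = (4+5+9+10+12)/5 = 8.
E[Z] = (1/3)·(19/2) + (1/3)·(14/3) + (1/3)·(8) = 133/18.

133/18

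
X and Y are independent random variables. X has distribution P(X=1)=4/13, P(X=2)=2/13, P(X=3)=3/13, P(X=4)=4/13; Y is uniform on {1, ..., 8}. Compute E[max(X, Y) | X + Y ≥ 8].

P(X + Y ≥ 8) = 23/52.
Summing max(X,Y)·P(x,y) over outcomes with X + Y ≥ 8 gives 75/26.
E[max(X, Y) | X + Y ≥ 8] = (75/26) / (23/52) = 150/23.

150/23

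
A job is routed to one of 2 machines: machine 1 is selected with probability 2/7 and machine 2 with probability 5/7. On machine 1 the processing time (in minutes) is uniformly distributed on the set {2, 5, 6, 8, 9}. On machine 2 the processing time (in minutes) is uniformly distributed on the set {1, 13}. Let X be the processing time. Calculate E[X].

E[X | machine 1] = (2+5+6+8+9)/5 = 6.
E[X | machine 2] = (1+13)/2 = 7.
E[X] = (2/7)·(6) + (5/7)·(7) = 47/7.

47/7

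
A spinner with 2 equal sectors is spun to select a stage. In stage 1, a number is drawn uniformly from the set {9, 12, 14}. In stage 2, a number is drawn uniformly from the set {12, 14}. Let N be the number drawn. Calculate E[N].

E[N | stage 1] = (9+12+14)/3 = 35/3.
E[N | stage 2] = (12+14)/2 = 13.
By the law of total expectation,
E[N] = (1/2)·(35/3) + (1/2)·(13) = 37/3.

37/3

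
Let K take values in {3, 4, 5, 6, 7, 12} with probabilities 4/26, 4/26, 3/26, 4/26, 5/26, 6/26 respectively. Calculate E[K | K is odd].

31/6

P(K is odd) = 6/13.
Σ over the event: 3·2/13 + 5·3/26 + 7·5/26 = 31/13.
E[K | K is odd] = (31/13) / (6/13) = 31/6.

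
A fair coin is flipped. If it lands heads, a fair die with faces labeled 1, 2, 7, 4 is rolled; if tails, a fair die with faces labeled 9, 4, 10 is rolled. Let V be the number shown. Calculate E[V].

67/12

E[V | heads] = (1+2+7+4)/4 = 7/2.
E[V | tails] = (9+4+10)/3 = 23/3.
By the law of total expectation,
E[V] = (1/2)·(7/2) + (1/2)·(23/3) = 67/12.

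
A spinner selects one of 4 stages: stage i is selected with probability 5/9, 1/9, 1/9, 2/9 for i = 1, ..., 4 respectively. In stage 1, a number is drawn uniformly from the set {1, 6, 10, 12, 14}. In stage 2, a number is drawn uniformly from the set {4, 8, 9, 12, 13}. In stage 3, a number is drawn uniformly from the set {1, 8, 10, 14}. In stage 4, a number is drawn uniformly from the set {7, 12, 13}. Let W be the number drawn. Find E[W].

4907/540

E[W | stage 1] = (1+6+10+12+14)/5 = 43/5.
E[W | stage 2] = (4+8+9+12+13)/5 = 46/5.
E[W | stage 3] = (1+8+10+14)/4 = 33/4.
E[W | stage 4] = (7+12+13)/3 = 32/3.
E[W] = (5/9)·(43/5) + (1/9)·(46/5) + (1/9)·(33/4) + (2/9)·(32/3) = 4907/540.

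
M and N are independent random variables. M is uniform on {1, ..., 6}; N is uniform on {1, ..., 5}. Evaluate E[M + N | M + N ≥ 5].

P(M + N ≥ 5) = 4/5.
Summing (M+N)·P(x,y) over outcomes with M + N ≥ 5 gives 35/6.
E[M + N | M + N ≥ 5] = (35/6) / (4/5) = 175/24.

175/24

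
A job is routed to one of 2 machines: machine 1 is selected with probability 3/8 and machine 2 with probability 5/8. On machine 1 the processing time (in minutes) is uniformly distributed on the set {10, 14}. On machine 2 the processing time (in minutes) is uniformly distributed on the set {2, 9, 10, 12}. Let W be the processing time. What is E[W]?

E[W | machine 1] = (10+14)/2 = 12.
E[W | machine 2] = (2+9+10+12)/4 = 33/4.
By the law of total expectation,
E[W] = (3/8)·(12) + (5/8)·(33/4) = 309/32.

309/32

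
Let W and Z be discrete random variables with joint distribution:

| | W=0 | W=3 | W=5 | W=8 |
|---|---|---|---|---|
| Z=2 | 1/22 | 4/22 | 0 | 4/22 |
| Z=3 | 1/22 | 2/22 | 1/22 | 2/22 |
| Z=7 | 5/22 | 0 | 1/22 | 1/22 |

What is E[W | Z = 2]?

P(Z = 2) = 9/22.
Σ W·P over the event = 0·(1/22) + 3·(4/22) + 8·(4/22) = 2.
E[W | Z = 2] = (2) / (9/22) = 44/9.

44/9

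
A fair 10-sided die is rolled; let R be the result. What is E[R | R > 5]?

8

Given R > 5, R is equally likely to be any of {6, 7, 8, 9, 10}.
E[R | R > 5] = (6 + 7 + 8 + 9 + 10) / 5 = 8.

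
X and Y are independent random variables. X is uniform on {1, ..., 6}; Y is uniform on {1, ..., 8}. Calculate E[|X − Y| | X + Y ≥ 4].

116/45

P(X + Y ≥ 4) = 15/16.
Summing |X−Y|·P(x,y) over outcomes with X + Y ≥ 4 gives 29/12.
E[|X − Y| | X + Y ≥ 4] = (29/12) / (15/16) = 116/45.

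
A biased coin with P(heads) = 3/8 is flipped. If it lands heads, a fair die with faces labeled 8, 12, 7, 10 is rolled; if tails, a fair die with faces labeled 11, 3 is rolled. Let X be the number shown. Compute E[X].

251/32

E[X | heads] = (8+12+7+10)/4 = 37/4.
E[X | tails] = (11+3)/2 = 7.
By the law of total expectation,
E[X] = (3/8)·(37/4) + (5/8)·(7) = 251/32.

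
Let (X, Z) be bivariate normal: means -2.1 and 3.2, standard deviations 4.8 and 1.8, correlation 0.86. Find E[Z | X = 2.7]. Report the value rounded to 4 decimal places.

For a bivariate normal, E[Z | X=x] = μ_Z + ρ·(σ_Z/σ_X)·(x − μ_X).
E[Z | X=2.7] = 3.2 + (0.86)·(1.8/4.8)·(2.7 − (-2.1)) = 3.2 + (0.3225)·(4.8) = 4.7480.

4.7480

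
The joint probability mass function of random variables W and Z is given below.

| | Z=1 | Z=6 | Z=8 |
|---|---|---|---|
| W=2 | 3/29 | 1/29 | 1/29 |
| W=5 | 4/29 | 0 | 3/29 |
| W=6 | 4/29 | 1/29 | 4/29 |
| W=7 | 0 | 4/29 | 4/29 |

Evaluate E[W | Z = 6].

6

P(Z = 6) = 6/29.
Σ W·P over the event = 2·(1/29) + 6·(1/29) + 7·(4/29) = 36/29.
E[W | Z = 6] = (36/29) / (6/29) = 6.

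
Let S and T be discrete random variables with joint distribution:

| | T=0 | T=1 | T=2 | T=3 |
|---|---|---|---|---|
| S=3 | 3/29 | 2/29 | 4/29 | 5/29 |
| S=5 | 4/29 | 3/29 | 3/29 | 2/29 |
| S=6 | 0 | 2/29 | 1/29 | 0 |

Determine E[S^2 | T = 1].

165/7

P(T = 1) = 7/29.
Σ S^2·P over the event = 9·(2/29) + 25·(3/29) + 36·(2/29) = 165/29.
E[S^2 | T = 1] = (165/29) / (7/29) = 165/7.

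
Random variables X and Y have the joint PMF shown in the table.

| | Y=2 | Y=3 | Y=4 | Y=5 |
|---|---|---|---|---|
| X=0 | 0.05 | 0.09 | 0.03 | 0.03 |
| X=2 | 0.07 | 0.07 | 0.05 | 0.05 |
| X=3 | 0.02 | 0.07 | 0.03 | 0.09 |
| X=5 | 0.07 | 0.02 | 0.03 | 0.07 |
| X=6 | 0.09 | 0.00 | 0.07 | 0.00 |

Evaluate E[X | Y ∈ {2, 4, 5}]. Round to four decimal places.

P(Y ∈ {2, 4, 5}) = 0.75.
Summing X·P(X=x,Y=y) over the conditioning event gives 2.57.
E[X | Y ∈ {2, 4, 5}] = (2.57) / (0.75) = 3.4267.

3.4267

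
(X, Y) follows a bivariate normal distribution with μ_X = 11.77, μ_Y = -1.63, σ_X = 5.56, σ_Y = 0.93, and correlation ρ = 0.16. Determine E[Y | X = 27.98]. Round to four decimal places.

The regression of Y on X has slope ρ·σ_Y/σ_X and passes through (μ_X, μ_Y).
E[Y | X=27.98] = -1.63 + (0.16)·(0.93/5.56)·(27.98 − (11.77)) = -1.63 + (0.026763)·(16.21) = -1.1962.

-1.1962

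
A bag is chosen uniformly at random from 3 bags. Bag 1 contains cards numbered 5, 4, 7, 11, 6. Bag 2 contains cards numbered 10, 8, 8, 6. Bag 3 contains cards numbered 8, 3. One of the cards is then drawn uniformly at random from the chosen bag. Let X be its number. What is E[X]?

67/10

E[X | bag 1] = (5+4+7+11+6)/5 = 33/5.
E[X | bag 2] = (10+8+8+6)/4 = 8.
E[X | bag 3] = (8+3)/2 = 11/2.
By the law of total expectation,
E[X] = (1/3)·(33/5) + (1/3)·(8) + (1/3)·(11/2) = 67/10.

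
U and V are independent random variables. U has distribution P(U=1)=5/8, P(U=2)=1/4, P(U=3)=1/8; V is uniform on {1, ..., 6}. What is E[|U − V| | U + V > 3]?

11/4

P(U + V > 3) = 3/4.
Summing |U−V|·P(x,y) over outcomes with U + V > 3 gives 33/16.
E[|U − V| | U + V > 3] = (33/16) / (3/4) = 11/4.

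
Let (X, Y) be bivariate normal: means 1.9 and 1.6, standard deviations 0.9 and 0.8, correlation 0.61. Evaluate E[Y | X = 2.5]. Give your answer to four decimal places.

1.9253

For a bivariate normal, E[Y | X=x] = μ_Y + ρ·(σ_Y/σ_X)·(x − μ_X).
E[Y | X=2.5] = 1.6 + (0.61)·(0.8/0.9)·(2.5 − (1.9)) = 1.6 + (0.54222)·(0.6) = 1.9253.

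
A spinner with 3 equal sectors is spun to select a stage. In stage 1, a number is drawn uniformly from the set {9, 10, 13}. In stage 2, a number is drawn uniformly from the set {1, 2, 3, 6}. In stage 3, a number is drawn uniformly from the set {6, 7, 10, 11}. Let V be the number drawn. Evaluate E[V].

E[V | stage 1] = (9+10+13)/3 = 32/3.
E[V | stage 2] = (1+2+3+6)/4 = 3.
E[V | stage 3] = (6+7+10+11)/4 = 17/2.
E[V] = (1/3)·(32/3) + (1/3)·(3) + (1/3)·(17/2) = 133/18.

133/18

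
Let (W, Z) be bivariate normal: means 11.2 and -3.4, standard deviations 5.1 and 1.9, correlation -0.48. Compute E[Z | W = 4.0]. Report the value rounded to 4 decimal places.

-2.1125

For a bivariate normal, E[Z | W=x] = μ_Z + ρ·(σ_Z/σ_W)·(x − μ_W).
E[Z | W=4.0] = -3.4 + (-0.48)·(1.9/5.1)·(4.0 − (11.2)) = -3.4 + (-0.17882)·(-7.2) = -2.1125.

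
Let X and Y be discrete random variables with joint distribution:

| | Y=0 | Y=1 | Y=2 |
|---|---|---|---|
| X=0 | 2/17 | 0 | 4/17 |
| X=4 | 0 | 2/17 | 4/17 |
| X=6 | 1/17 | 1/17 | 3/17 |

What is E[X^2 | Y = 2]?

172/11

P(Y = 2) = 11/17.
Σ X^2·P over the event = 0·(4/17) + 16·(4/17) + 36·(3/17) = 172/17.
E[X^2 | Y = 2] = (172/17) / (11/17) = 172/11.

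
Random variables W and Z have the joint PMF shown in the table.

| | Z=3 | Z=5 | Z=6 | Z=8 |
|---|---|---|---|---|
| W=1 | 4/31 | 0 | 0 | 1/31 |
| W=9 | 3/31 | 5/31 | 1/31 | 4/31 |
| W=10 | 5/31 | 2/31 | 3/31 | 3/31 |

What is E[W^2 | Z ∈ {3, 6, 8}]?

P(Z ∈ {3, 6, 8}) = 24/31.
Σ W^2·P over the event = 1·(4/31) + 1·(1/31) + 81·(3/31) + 81·(1/31) + 81·(4/31) + 100·(5/31) + 100·(3/31) + 100·(3/31) = 1753/31.
E[W^2 | Z ∈ {3, 6, 8}] = (1753/31) / (24/31) = 1753/24.

1753/24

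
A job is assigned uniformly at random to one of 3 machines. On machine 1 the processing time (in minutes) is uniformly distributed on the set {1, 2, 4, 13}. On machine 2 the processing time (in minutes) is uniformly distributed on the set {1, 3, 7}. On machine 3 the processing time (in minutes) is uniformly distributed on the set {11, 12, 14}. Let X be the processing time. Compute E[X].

E[X | machine 1] = (1+2+4+13)/4 = 5.
E[X | machine 2] = (1+3+7)/3 = 11/3.
E[X | machine 3] = (11+12+14)/3 = 37/3.
E[X] = (1/3)·(5) + (1/3)·(11/3) + (1/3)·(37/3) = 7.

7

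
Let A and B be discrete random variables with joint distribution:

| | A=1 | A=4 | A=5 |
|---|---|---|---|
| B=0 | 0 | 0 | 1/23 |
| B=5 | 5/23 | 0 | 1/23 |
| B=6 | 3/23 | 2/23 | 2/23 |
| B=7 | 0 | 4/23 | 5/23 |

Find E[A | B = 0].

5

P(B = 0) = 1/23.
Summing A·P(A=x,B=y) over the conditioning event gives 5/23.
E[A | B = 0] = (5/23) / (1/23) = 5.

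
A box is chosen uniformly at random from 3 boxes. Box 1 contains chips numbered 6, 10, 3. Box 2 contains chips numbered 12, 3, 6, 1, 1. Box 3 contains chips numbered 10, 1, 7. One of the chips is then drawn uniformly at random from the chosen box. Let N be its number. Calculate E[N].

254/45

E[N | box 1] = (6+10+3)/3 = 19/3.
E[N | box 2] = (12+3+6+1+1)/5 = 23/5.
E[N | box 3] = (10+1+7)/3 = 6.
By the law of total expectation,
E[N] = (1/3)·(19/3) + (1/3)·(23/5) + (1/3)·(6) = 254/45.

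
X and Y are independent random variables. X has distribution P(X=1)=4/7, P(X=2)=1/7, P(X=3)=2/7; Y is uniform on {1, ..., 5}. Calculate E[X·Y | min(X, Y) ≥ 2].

28/3

P(min(X, Y) ≥ 2) = 12/35.
Summing XY·P(x,y) over outcomes with min(X, Y) ≥ 2 gives 16/5.
E[X·Y | min(X, Y) ≥ 2] = (16/5) / (12/35) = 28/3.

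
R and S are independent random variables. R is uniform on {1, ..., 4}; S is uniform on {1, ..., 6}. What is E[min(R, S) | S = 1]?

1

P(S = 1) = 1/6.
Summing min(R,S)·P(x,y) over outcomes with S = 1 gives 1/6.
E[min(R, S) | S = 1] = (1/6) / (1/6) = 1.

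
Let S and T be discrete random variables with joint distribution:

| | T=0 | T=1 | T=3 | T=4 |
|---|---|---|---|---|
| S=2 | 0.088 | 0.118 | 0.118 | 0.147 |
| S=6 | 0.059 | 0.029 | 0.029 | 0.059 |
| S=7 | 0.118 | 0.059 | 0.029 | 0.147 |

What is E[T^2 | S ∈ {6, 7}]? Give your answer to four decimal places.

P(S ∈ {6, 7}) = 0.529.
Σ T^2·P over the event = 0·(0.059) + 1·(0.029) + 9·(0.029) + 16·(0.059) + 0·(0.118) + 1·(0.059) + 9·(0.029) + 16·(0.147) = 3.906.
E[T^2 | S ∈ {6, 7}] = (3.906) / (0.529) = 7.3837.

7.3837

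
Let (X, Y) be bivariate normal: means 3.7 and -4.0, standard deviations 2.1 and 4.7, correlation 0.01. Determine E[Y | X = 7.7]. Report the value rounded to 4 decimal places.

The regression of Y on X has slope ρ·σ_Y/σ_X and passes through (μ_X, μ_Y).
E[Y | X=7.7] = -4.0 + (0.01)·(4.7/2.1)·(7.7 − (3.7)) = -4.0 + (0.022381)·(4) = -3.9105.

-3.9105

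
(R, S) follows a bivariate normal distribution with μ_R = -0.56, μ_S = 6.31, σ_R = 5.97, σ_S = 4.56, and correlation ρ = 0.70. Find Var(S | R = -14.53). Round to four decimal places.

10.6047

The conditional variance in a bivariate normal is σ_S²(1 − ρ²), independent of x.
Var(S | R=-14.53) = (4.56)²·(1 − (0.70)²) = 20.7936·0.51 = 10.6047.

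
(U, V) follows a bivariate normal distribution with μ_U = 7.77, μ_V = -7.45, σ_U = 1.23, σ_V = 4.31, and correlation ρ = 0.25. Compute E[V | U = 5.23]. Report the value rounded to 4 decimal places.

For a bivariate normal, E[V | U=x] = μ_V + ρ·(σ_V/σ_U)·(x − μ_U).
E[V | U=5.23] = -7.45 + (0.25)·(4.31/1.23)·(5.23 − (7.77)) = -7.45 + (0.87602)·(-2.54) = -9.6751.

-9.6751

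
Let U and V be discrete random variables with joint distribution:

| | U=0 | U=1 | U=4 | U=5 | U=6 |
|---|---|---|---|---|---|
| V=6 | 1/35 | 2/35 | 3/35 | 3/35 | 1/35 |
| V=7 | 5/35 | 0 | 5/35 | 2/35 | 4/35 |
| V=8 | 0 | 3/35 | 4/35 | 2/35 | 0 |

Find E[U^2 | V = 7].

137/8

P(V = 7) = 16/35.
Σ U^2·P over the event = 0·(5/35) + 16·(5/35) + 25·(2/35) + 36·(4/35) = 274/35.
E[U^2 | V = 7] = (274/35) / (16/35) = 137/8.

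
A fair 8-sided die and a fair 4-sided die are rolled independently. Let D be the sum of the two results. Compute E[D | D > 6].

P(D > 6) = 9/16.
Σ over the event: 7·1/8 + 8·1/8 + 9·1/8 + 10·3/32 + 11·1/16 + 12·1/32 = 5.
E[D | D > 6] = (5) / (9/16) = 80/9.

80/9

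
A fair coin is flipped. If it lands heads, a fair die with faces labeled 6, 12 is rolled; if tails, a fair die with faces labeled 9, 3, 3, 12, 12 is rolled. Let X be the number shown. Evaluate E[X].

42/5

E[X | heads] = (6+12)/2 = 9.
E[X | tails] = (9+3+3+12+12)/5 = 39/5.
By the law of total expectation,
E[X] = (1/2)·(9) + (1/2)·(39/5) = 42/5.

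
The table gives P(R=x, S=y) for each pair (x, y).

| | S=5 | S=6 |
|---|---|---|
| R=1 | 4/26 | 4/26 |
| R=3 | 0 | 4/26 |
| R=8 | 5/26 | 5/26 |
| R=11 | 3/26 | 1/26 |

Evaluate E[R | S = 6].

67/14

P(S = 6) = 7/13.
Σ R·P over the event = 1·(4/26) + 3·(4/26) + 8·(5/26) + 11·(1/26) = 67/26.
E[R | S = 6] = (67/26) / (7/13) = 67/14.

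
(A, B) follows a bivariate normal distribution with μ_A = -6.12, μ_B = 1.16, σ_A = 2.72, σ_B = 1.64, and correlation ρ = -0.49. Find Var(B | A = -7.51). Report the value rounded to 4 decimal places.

Var(B | A=x) = (1 − ρ²)·σ_B².
Var(B | A=-7.51) = (1.64)²·(1 − (-0.49)²) = 2.6896·0.7599 = 2.0438.

2.0438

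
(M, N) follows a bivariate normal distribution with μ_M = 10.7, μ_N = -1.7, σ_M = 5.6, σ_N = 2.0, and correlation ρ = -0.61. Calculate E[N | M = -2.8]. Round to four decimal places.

1.2411

For a bivariate normal, E[N | M=x] = μ_N + ρ·(σ_N/σ_M)·(x − μ_M).
E[N | M=-2.8] = -1.7 + (-0.61)·(2.0/5.6)·(-2.8 − (10.7)) = -1.7 + (-0.21786)·(-13.5) = 1.2411.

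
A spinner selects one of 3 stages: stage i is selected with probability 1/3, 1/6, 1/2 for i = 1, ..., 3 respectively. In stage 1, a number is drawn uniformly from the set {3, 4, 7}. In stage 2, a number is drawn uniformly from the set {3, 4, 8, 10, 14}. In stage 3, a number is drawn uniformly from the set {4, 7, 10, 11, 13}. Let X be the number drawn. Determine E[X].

E[X | stage 1] = (3+4+7)/3 = 14/3.
E[X | stage 2] = (3+4+8+10+14)/5 = 39/5.
E[X | stage 3] = (4+7+10+11+13)/5 = 9.
By the law of total expectation,
E[X] = (1/3)·(14/3) + (1/6)·(39/5) + (1/2)·(9) = 331/45.

331/45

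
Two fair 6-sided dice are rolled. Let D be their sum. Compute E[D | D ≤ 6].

14/3

P(D ≤ 6) = 5/12.
Σ over the event: 2·1/36 + 3·1/18 + 4·1/12 + 5·1/9 + 6·5/36 = 35/18.
E[D | D ≤ 6] = (35/18) / (5/12) = 14/3.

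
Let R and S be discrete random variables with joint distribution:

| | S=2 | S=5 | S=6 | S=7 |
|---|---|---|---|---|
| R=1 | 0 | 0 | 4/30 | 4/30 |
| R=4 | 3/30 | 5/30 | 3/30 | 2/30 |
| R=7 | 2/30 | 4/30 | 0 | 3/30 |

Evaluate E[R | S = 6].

16/7

P(S = 6) = 7/30.
Σ R·P over the event = 1·(4/30) + 4·(3/30) = 8/15.
E[R | S = 6] = (8/15) / (7/30) = 16/7.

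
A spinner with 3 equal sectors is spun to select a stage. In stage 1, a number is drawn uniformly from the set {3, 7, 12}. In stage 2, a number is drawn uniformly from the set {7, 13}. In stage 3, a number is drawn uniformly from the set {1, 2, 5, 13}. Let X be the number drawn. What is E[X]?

E[X | stage 1] = (3+7+12)/3 = 22/3.
E[X | stage 2] = (7+13)/2 = 10.
E[X | stage 3] = (1+2+5+13)/4 = 21/4.
By the law of total expectation,
E[X] = (1/3)·(22/3) + (1/3)·(10) + (1/3)·(21/4) = 271/36.

271/36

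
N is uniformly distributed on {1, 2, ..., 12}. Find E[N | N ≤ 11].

Given N ≤ 11, N is equally likely to be any of {1, 2, 3, 4, 5, 6, 7, 8, 9, 10, 11}.
E[N | N ≤ 11] = (1 + 2 + 3 + 4 + 5 + 6 + 7 + 8 + 9 + 10 + 11) / 11 = 6.

6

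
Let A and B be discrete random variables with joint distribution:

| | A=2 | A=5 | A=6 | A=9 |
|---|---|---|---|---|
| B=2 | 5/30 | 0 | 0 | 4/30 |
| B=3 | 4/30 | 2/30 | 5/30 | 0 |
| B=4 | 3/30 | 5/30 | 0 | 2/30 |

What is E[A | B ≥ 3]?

P(B ≥ 3) = 7/10.
Σ A·P over the event = 2·(4/30) + 2·(3/30) + 5·(2/30) + 5·(5/30) + 6·(5/30) + 9·(2/30) = 97/30.
E[A | B ≥ 3] = (97/30) / (7/10) = 97/21.

97/21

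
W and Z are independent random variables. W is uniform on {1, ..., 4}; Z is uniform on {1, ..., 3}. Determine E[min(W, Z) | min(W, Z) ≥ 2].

Outcomes with min(W, Z) ≥ 2: (2,2), (2,3), (3,2), (3,3), (4,2), (4,3), each with probability 1/12.
E[min(W, Z) | min(W, Z) ≥ 2] = (2 + 2 + 2 + 3 + 2 + 3) / 6 = 7/3.

7/3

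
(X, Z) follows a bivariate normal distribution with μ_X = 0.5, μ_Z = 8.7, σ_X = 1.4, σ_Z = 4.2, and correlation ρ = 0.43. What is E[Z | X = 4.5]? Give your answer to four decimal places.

13.8600

The regression of Z on X has slope ρ·σ_Z/σ_X and passes through (μ_X, μ_Z).
E[Z | X=4.5] = 8.7 + (0.43)·(4.2/1.4)·(4.5 − (0.5)) = 8.7 + (1.29)·(4) = 13.8600.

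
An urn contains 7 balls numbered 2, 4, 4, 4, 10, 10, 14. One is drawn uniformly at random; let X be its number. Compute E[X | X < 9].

7/2

P(X < 9) = 4/7.
Σ over the event: 2·1/7 + 4·3/7 = 2.
E[X | X < 9] = (2) / (4/7) = 7/2.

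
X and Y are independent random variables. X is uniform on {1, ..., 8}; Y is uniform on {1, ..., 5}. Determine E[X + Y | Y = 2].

P(Y = 2) = 1/5.
Summing (X+Y)·P(x,y) over outcomes with Y = 2 gives 13/10.
E[X + Y | Y = 2] = (13/10) / (1/5) = 13/2.

13/2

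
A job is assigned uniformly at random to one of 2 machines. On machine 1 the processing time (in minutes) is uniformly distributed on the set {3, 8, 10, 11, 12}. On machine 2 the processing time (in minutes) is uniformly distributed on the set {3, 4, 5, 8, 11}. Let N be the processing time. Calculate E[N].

E[N | machine 1] = (3+8+10+11+12)/5 = 44/5.
E[N | machine 2] = (3+4+5+8+11)/5 = 31/5.
E[N] = (1/2)·(44/5) + (1/2)·(31/5) = 15/2.

15/2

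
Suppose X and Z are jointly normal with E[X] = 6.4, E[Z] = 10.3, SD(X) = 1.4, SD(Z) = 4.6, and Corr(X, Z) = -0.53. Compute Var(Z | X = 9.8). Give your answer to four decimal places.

15.2162

The conditional variance in a bivariate normal is σ_Z²(1 − ρ²), independent of x.
Var(Z | X=9.8) = (4.6)²·(1 − (-0.53)²) = 21.16·0.7191 = 15.2162.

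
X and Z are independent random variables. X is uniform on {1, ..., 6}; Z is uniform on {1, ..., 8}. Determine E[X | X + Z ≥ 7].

P(X + Z ≥ 7) = 11/16.
Summing X·P(x,y) over outcomes with X + Z ≥ 7 gives 133/48.
E[X | X + Z ≥ 7] = (133/48) / (11/16) = 133/33.

133/33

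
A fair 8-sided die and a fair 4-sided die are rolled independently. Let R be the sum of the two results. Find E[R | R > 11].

12

P(R > 11) = 1/32.
Σ over the event: 12·1/32 = 3/8.
E[R | R > 11] = (3/8) / (1/32) = 12.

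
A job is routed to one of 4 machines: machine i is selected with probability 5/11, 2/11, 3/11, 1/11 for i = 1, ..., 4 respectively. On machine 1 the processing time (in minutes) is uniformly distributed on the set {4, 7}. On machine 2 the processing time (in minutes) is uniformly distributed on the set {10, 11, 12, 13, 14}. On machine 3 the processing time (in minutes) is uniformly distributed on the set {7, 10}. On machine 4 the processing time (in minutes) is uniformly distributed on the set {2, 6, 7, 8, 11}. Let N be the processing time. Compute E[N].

E[N | machine 1] = (4+7)/2 = 11/2.
E[N | machine 2] = (10+11+12+13+14)/5 = 12.
E[N | machine 3] = (7+10)/2 = 17/2.
E[N | machine 4] = (2+6+7+8+11)/5 = 34/5.
By the law of total expectation,
E[N] = (5/11)·(11/2) + (2/11)·(12) + (3/11)·(17/2) + (1/11)·(34/5) = 419/55.

419/55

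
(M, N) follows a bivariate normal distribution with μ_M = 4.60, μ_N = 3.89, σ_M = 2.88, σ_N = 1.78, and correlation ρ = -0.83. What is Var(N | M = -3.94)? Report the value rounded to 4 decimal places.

For a bivariate normal, Var(N | M=x) = σ_N²(1 − ρ²).
Var(N | M=-3.94) = (1.78)²·(1 − (-0.83)²) = 3.1684·0.3111 = 0.9857.

0.9857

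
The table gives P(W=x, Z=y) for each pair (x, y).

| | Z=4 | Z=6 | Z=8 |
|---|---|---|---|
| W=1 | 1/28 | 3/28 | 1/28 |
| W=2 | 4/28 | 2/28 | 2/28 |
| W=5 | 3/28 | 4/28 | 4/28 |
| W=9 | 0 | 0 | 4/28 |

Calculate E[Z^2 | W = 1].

P(W = 1) = 5/28.
Σ Z^2·P over the event = 16·(1/28) + 36·(3/28) + 64·(1/28) = 47/7.
E[Z^2 | W = 1] = (47/7) / (5/28) = 188/5.

188/5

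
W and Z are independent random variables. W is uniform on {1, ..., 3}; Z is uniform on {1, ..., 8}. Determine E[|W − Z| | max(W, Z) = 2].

Outcomes with max(W, Z) = 2: (1,2), (2,1), (2,2), each with probability 1/24.
E[|W − Z| | max(W, Z) = 2] = (1 + 1 + 0) / 3 = 2/3.

2/3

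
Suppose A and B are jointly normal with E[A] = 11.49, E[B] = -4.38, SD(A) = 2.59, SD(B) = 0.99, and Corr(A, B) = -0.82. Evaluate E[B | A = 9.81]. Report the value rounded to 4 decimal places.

E[B | A=x] = μ_B + ρ(σ_B/σ_A)(x − μ_A) for jointly normal variables.
E[B | A=9.81] = -4.38 + (-0.82)·(0.99/2.59)·(9.81 − (11.49)) = -4.38 + (-0.31344)·(-1.68) = -3.8534.

-3.8534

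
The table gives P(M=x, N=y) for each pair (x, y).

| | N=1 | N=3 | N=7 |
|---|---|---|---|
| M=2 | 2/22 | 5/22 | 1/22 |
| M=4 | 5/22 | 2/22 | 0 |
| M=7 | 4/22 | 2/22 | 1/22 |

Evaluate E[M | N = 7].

P(N = 7) = 1/11.
Σ M·P over the event = 2·(1/22) + 7·(1/22) = 9/22.
E[M | N = 7] = (9/22) / (1/11) = 9/2.

9/2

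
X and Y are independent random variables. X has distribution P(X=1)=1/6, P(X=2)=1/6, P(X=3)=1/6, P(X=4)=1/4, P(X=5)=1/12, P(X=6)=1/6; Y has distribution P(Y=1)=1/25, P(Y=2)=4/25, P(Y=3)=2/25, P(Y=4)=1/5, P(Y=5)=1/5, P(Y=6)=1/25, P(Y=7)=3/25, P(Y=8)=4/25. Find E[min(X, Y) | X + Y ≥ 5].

P(X + Y ≥ 5) = 137/150.
Summing min(X,Y)·P(x,y) over outcomes with X + Y ≥ 5 gives 829/300.
E[min(X, Y) | X + Y ≥ 5] = (829/300) / (137/150) = 829/274.

829/274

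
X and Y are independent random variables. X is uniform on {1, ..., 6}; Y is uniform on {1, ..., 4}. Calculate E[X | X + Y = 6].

P(X + Y = 6) = 1/6.
Summing X·P(x,y) over outcomes with X + Y = 6 gives 7/12.
E[X | X + Y = 6] = (7/12) / (1/6) = 7/2.

7/2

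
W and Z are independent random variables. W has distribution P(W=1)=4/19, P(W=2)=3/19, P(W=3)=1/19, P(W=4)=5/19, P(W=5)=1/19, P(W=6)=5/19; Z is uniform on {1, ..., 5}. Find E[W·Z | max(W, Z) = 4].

P(max(W, Z) = 4) = 28/95.
Summing WZ·P(x,y) over outcomes with max(W, Z) = 4 gives 252/95.
E[W·Z | max(W, Z) = 4] = (252/95) / (28/95) = 9.

9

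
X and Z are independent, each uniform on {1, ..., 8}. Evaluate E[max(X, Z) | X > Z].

6

P(X > Z) = 7/16.
Summing max(X,Z)·P(x,y) over outcomes with X > Z gives 21/8.
E[max(X, Z) | X > Z] = (21/8) / (7/16) = 6.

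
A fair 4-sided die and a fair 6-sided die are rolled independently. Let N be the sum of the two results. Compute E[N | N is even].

P(N is even) = 1/2.
Σ over the event: 2·1/24 + 4·1/8 + 6·1/6 + 8·1/8 + 10·1/24 = 3.
E[N | N is even] = (3) / (1/2) = 6.

6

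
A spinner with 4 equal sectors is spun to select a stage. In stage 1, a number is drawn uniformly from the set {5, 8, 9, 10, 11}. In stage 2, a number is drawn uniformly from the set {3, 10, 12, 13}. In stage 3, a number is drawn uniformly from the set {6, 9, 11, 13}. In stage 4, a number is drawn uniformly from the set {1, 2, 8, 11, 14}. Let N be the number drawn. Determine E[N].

E[N | stage 1] = (5+8+9+10+11)/5 = 43/5.
E[N | stage 2] = (3+10+12+13)/4 = 19/2.
E[N | stage 3] = (6+9+11+13)/4 = 39/4.
E[N | stage 4] = (1+2+8+11+14)/5 = 36/5.
E[N] = (1/4)·(43/5) + (1/4)·(19/2) + (1/4)·(39/4) + (1/4)·(36/5) = 701/80.

701/80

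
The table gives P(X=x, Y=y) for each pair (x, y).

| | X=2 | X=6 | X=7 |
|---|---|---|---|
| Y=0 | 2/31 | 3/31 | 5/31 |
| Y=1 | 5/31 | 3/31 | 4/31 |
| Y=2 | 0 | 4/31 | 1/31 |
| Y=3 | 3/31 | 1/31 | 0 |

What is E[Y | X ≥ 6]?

20/21

P(X ≥ 6) = 21/31.
Σ Y·P over the event = 0·(3/31) + 1·(3/31) + 2·(4/31) + 3·(1/31) + 0·(5/31) + 1·(4/31) + 2·(1/31) = 20/31.
E[Y | X ≥ 6] = (20/31) / (21/31) = 20/21.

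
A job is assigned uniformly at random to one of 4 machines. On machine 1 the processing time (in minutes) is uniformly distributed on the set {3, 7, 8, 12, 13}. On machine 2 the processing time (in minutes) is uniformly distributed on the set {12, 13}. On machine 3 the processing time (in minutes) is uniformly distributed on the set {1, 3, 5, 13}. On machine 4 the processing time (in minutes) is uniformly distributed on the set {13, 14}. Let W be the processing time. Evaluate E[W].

401/40

E[W | machine 1] = (3+7+8+12+13)/5 = 43/5.
E[W | machine 2] = (12+13)/2 = 25/2.
E[W | machine 3] = (1+3+5+13)/4 = 11/2.
E[W | machine 4] = (13+14)/2 = 27/2.
E[W] = (1/4)·(43/5) + (1/4)·(25/2) + (1/4)·(11/2) + (1/4)·(27/2) = 401/40.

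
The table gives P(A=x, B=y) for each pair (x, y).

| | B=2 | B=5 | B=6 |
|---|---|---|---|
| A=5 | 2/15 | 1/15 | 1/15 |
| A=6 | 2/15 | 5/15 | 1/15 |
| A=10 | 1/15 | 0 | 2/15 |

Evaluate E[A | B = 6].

31/4

P(B = 6) = 4/15.
Σ A·P over the event = 5·(1/15) + 6·(1/15) + 10·(2/15) = 31/15.
E[A | B = 6] = (31/15) / (4/15) = 31/4.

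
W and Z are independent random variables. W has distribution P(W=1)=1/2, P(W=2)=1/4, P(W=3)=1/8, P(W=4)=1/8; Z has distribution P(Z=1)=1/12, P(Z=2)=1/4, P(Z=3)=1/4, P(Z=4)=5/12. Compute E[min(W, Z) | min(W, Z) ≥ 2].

109/44

P(min(W, Z) ≥ 2) = 11/24.
Summing min(W,Z)·P(x,y) over outcomes with min(W, Z) ≥ 2 gives 109/96.
E[min(W, Z) | min(W, Z) ≥ 2] = (109/96) / (11/24) = 109/44.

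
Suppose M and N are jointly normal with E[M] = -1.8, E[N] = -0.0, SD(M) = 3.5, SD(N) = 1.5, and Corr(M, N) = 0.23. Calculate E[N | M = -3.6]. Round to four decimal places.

-0.1774

The regression of N on M has slope ρ·σ_N/σ_M and passes through (μ_M, μ_N).
E[N | M=-3.6] = -0.0 + (0.23)·(1.5/3.5)·(-3.6 − (-1.8)) = -0.0 + (0.098571)·(-1.8) = -0.1774.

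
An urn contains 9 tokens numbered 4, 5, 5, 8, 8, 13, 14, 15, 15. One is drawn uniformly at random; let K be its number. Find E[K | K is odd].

P(K is odd) = 5/9.
Σ over the event: 5·2/9 + 13·1/9 + 15·2/9 = 53/9.
E[K | K is odd] = (53/9) / (5/9) = 53/5.

53/5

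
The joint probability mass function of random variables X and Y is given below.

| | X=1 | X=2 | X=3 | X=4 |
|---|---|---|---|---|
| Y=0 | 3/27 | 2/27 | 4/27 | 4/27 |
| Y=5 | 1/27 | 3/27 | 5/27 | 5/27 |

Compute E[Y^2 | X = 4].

125/9

P(X = 4) = 1/3.
Σ Y^2·P over the event = 0·(4/27) + 25·(5/27) = 125/27.
E[Y^2 | X = 4] = (125/27) / (1/3) = 125/9.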